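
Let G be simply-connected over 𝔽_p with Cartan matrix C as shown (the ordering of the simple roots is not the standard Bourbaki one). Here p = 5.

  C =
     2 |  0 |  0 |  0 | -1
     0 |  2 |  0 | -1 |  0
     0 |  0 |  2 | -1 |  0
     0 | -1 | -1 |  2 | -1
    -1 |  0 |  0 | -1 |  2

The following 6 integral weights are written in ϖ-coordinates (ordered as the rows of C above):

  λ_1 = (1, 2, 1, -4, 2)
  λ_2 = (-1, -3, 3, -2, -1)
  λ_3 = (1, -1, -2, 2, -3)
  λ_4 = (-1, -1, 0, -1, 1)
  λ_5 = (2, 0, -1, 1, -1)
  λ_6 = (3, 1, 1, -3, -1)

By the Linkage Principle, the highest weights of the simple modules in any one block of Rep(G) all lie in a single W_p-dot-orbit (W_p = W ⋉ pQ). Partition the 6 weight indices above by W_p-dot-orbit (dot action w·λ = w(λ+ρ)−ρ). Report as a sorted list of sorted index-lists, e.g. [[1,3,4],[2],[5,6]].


D_5 Cartan matrix, 5 simple roots permuted; ρ=(1,1,1,1,1).

W_5-reps of the 6 weights in Ā_5 (same 5-coord order as C):

    1: (0, 0, 1, 0, 2)
    2: (2, 0, 0, 0, 1)
    3: (0, 0, 1, 0, 2)
    4: (0, 0, 1, 0, 2)
    5: (0, 0, 1, 0, 2)
    6: (2, 0, 0, 0, 1)

Linkage partition of the 6 weights (2 classes, p=5):

[[1, 3, 4, 5], [2, 6]]


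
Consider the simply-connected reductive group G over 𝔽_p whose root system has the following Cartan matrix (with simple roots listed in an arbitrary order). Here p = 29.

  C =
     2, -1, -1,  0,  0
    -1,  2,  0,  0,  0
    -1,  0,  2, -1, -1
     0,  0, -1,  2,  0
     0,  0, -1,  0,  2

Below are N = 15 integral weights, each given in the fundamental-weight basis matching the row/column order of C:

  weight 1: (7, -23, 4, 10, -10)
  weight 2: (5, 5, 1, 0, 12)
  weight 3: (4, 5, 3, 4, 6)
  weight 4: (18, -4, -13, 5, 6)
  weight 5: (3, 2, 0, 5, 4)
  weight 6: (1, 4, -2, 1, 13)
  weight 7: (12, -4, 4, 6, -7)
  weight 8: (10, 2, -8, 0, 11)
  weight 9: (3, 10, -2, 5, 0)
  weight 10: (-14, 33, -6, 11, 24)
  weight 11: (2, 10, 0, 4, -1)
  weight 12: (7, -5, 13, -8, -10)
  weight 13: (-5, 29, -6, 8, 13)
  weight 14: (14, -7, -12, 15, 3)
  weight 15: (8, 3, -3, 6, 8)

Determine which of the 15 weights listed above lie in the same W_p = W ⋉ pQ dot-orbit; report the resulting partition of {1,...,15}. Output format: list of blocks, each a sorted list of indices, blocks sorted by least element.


D_5 Cartan matrix, 5 simple roots permuted; ρ=(1,1,1,1,1).

λ_j+ρ reflected into Ā_29 (⟨·,θ^∨⟩≤29); 5-tuples as given:

    λ_1 → (2, 4, 2, 5, 7)
    λ_2 → (1, 5, 1, 1, 13)
    λ_3 → (2, 4, 2, 5, 7)
    λ_4 → (4, 3, 1, 6, 5)
    λ_5 → (4, 3, 1, 6, 5)
    λ_6 → (1, 5, 1, 1, 13)
    λ_7 → (4, 3, 1, 6, 5)
    λ_8 → (4, 3, 1, 6, 5)
    λ_9 → (3, 11, 1, 5, 0)
    λ_10 → (4, 3, 1, 6, 5)
    λ_11 → (3, 11, 1, 5, 0)
    λ_12 → (2, 4, 2, 5, 7)
    λ_13 → (3, 11, 1, 5, 0)
    λ_14 → (2, 4, 2, 5, 7)
    λ_15 → (2, 4, 2, 5, 7)

The 15 indices split into 4 linkage classes (same alcove rep ⇔ same W_29-dot-orbit):

[[1, 3, 12, 14, 15], [2, 6], [4, 5, 7, 8, 10], [9, 11, 13]]


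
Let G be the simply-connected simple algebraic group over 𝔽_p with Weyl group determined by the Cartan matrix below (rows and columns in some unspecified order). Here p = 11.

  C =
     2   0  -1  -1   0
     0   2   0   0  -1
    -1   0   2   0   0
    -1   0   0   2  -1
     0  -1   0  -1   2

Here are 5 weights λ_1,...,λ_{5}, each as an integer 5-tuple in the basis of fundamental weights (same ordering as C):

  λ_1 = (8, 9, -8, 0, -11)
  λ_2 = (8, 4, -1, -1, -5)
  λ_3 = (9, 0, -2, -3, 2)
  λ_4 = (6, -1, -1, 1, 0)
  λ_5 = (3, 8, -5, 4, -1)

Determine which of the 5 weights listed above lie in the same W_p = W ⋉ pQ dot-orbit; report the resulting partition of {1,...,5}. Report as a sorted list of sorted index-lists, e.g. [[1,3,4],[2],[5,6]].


Dynkin diagram of C (from the 8 off-diagonal −1 entries): A_5.

W_11-reps of the 5 weights in Ā_11 (same 5-coord order as C):

  [1] (7, 0, 0, 2, 1);  [2] (5, 1, 0, 4, 0);  [3] (7, 0, 0, 2, 1);  [4] (7, 0, 0, 2, 1);  [5] (3, 2, 0, 2, 0)

These 5 weights hit 3 W_11-dot-orbits; sizes (3, 1, 1):

[[1, 3, 4], [2], [5]]


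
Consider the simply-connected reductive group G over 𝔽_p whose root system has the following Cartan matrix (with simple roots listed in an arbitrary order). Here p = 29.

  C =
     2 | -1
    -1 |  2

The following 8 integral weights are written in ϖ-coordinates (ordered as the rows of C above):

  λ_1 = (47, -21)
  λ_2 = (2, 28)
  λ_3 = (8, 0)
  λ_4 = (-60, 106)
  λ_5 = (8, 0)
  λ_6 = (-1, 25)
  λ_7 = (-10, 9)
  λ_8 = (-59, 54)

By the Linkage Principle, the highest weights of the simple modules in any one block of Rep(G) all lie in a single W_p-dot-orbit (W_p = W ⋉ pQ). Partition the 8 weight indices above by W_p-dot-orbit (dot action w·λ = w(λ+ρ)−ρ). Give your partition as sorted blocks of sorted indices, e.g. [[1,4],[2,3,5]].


Dynkin diagram of C (from the 2 off-diagonal −1 entries): A_2.

Each λ_j+ρ reduced to Ā_29; 2-tuples below use C's row order:

    [1] (9, 1)
    [2] (0, 26)
    [3] (9, 1)
    [4] (9, 1)
    [5] (9, 1)
    [6] (0, 26)
    [7] (9, 1)
    [8] (0, 26)

Linkage partition of the 8 weights (2 classes, p=29):

[[1, 3, 4, 5, 7], [2, 6, 8]]


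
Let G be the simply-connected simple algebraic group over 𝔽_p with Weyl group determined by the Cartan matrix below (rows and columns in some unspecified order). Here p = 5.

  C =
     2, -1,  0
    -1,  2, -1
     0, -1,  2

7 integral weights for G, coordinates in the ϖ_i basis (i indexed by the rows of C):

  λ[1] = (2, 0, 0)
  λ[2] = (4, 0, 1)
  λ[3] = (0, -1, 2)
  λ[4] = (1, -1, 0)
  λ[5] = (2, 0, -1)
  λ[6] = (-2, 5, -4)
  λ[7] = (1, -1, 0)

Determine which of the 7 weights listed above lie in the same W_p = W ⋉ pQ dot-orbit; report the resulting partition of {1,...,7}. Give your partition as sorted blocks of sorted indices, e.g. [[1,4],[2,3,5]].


Cartan matrix: type A_3 (|W|=24); un-permuting the 3 rows.

Folding the 7 weights λ_j+ρ into Ā_5 (reps in the given 3-coord order):

  λ_1+ρ ↦ (3, 1, 1)
  λ_2+ρ ↦ (2, 0, 1)
  λ_3+ρ ↦ (1, 0, 3)
  λ_4+ρ ↦ (2, 0, 1)
  λ_5+ρ ↦ (3, 1, 0)
  λ_6+ρ ↦ (0, 2, 2)
  λ_7+ρ ↦ (2, 0, 1)

5 distinct reps among the 7 weights ⇒ 5 W_5-linkage classes:

[[1], [2, 4, 7], [3], [5], [6]]


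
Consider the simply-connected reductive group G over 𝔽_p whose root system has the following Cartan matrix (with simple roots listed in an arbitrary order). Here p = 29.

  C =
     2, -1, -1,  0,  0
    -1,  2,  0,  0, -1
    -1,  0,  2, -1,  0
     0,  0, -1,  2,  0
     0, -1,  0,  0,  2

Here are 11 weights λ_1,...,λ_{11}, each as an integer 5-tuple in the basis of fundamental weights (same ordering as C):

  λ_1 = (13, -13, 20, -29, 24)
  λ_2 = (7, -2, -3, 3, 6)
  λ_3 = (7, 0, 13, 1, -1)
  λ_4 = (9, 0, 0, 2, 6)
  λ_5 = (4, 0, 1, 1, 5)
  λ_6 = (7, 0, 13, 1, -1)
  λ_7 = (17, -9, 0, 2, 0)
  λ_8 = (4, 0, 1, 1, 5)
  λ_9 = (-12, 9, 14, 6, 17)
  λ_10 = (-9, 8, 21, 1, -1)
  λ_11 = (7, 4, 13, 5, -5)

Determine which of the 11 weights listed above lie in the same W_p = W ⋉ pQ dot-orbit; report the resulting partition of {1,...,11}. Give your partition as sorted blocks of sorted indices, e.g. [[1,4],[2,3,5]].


C ↔ A_5 under row/col permutation; |W(A_5)| = 720.

Each λ_j+ρ reduced to Ā_29; 5-tuples below use C's row order:

  λ_1 → (5, 1, 2, 2, 6);  λ_2 → (5, 1, 2, 2, 6);  λ_3 → (8, 1, 14, 2, 0);  λ_4 → (10, 1, 1, 3, 7);  λ_5 → (5, 1, 2, 2, 6);  λ_6 → (8, 1, 14, 2, 0);  λ_7 → (10, 1, 1, 3, 7);  λ_8 → (5, 1, 2, 2, 6);  λ_9 → (10, 1, 1, 3, 7);  λ_10 → (8, 1, 14, 2, 0);  λ_11 → (8, 1, 14, 2, 0)

The 11 indices split into 3 linkage classes (same alcove rep ⇔ same W_29-dot-orbit):

[[1, 2, 5, 8], [3, 6, 10, 11], [4, 7, 9]]


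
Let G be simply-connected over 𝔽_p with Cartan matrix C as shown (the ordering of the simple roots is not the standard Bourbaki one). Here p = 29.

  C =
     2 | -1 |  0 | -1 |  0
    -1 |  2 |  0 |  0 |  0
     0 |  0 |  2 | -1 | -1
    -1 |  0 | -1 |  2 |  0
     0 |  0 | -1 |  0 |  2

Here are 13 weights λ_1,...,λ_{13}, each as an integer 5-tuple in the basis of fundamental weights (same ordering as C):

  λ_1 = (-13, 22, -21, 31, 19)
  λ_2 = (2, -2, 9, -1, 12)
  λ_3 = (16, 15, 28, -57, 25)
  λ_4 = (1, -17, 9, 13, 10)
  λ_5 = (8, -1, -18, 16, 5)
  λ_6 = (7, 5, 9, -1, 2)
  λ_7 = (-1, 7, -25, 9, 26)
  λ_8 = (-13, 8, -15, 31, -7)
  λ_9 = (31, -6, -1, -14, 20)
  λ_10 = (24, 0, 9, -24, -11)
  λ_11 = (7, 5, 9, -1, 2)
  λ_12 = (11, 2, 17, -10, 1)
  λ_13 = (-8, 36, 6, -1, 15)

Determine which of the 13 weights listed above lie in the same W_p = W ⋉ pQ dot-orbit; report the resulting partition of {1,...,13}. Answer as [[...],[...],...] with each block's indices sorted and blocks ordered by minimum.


Type A_5, rank 5, |W|=720; reorder rows/cols to standard.

Each λ_j+ρ reduced to Ā_29; 5-tuples below use C's row order:

  λ_1 → (9, 0, 6, 0, 11) · λ_2 → (2, 1, 10, 0, 13) · λ_3 → (2, 1, 10, 0, 13) · λ_4 → (8, 6, 10, 0, 3) · λ_5 → (9, 0, 6, 0, 11) · λ_6 → (8, 6, 10, 0, 3) · λ_7 → (8, 6, 10, 0, 3) · λ_8 → (9, 0, 6, 0, 11) · λ_9 → (8, 6, 10, 0, 3) · λ_10 → (2, 1, 10, 0, 13) · λ_11 → (8, 6, 10, 0, 3) · λ_12 → (3, 3, 9, 9, 2) · λ_13 → (1, 5, 7, 0, 0)

Partition of {1..13} into 5 W_29-dot-orbits:

[[1, 5, 8], [2, 3, 10], [4, 6, 7, 9, 11], [12], [13]]


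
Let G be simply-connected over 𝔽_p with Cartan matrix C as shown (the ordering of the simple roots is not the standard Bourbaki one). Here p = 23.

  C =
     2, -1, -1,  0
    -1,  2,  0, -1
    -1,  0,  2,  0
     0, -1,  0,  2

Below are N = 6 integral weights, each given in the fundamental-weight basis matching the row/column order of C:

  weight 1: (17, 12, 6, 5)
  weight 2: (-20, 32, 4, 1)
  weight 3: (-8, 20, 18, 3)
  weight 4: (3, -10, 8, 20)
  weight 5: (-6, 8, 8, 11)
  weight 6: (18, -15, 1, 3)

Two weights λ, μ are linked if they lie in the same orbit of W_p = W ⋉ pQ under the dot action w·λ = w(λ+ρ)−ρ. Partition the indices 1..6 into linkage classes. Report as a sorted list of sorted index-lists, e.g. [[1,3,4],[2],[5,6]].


A_4 Cartan matrix, 4 simple roots permuted; ρ=(1,1,1,1).

Each λ_j+ρ reduced to Ā_23; 4-tuples below use C's row order:

  λ_1+ρ ↦ (2, 2, 6, 5)
  λ_2+ρ ↦ (5, 4, 2, 10)
  λ_3+ρ ↦ (5, 4, 2, 10)
  λ_4+ρ ↦ (5, 4, 2, 10)
  λ_5+ρ ↦ (5, 4, 2, 10)
  λ_6+ρ ↦ (5, 4, 2, 10)

2 distinct reps among the 6 weights ⇒ 2 W_23-linkage classes:

[[1], [2, 3, 4, 5, 6]]


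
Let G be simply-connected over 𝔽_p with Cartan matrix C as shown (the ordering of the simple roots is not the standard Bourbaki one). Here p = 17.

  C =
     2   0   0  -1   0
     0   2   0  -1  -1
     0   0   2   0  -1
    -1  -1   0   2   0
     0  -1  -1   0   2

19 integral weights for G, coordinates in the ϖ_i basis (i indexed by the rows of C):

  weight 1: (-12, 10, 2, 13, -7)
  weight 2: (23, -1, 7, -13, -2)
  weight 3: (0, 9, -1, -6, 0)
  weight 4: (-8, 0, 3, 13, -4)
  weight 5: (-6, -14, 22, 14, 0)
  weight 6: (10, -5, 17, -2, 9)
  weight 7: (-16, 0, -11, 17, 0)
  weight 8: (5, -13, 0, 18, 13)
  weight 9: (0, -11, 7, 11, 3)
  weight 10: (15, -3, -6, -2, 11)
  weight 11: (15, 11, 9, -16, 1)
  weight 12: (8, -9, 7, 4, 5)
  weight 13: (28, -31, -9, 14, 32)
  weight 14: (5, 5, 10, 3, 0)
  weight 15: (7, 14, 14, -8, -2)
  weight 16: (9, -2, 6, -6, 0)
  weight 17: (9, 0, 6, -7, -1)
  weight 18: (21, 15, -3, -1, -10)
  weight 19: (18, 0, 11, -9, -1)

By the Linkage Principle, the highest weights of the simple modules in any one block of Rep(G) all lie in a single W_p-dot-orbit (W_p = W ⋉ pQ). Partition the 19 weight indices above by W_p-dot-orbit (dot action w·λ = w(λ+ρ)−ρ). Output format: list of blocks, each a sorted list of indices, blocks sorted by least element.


Dynkin diagram of C (from the 8 off-diagonal −1 entries): A_5.

Alcove-folded reps (p=17, 19 weights, presented ϖ-order):

  1: (3, 3, 3, 3, 2);  2: (4, 0, 2, 1, 5);  3: (4, 5, 0, 1, 1);  4: (7, 2, 1, 5, 1);  5: (1, 4, 2, 2, 6);  6: (4, 5, 0, 1, 1);  7: (7, 2, 1, 5, 1);  8: (1, 4, 2, 2, 6);  9: (1, 4, 2, 2, 6);  10: (5, 1, 3, 2, 1);  11: (7, 2, 1, 5, 1);  12: (3, 3, 3, 3, 2);  13: (5, 1, 3, 2, 1);  14: (4, 5, 0, 1, 1);  15: (7, 2, 1, 5, 1);  16: (4, 0, 2, 1, 5);  17: (4, 0, 2, 1, 5);  18: (4, 0, 2, 1, 5);  19: (4, 0, 2, 1, 5)

Linkage partition of the 19 weights (6 classes, p=17):

[[1, 12], [2, 16, 17, 18, 19], [3, 6, 14], [4, 7, 11, 15], [5, 8, 9], [10, 13]]


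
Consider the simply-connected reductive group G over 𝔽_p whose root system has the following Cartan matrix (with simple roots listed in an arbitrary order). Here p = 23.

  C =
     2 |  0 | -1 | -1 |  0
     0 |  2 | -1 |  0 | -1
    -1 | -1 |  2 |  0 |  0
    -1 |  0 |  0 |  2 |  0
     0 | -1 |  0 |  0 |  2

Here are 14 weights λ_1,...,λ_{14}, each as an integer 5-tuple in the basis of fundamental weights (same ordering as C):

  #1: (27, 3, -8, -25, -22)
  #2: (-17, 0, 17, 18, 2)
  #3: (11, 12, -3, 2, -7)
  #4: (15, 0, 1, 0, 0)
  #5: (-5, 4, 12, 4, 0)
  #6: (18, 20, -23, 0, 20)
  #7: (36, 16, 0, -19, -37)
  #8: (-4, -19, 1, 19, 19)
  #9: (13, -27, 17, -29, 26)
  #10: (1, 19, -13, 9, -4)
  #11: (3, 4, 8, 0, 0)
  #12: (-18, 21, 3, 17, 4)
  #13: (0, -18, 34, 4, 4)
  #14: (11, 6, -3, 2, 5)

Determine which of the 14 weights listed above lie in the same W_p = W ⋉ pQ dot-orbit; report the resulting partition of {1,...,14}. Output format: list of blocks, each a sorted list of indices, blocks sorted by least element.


Root system A_5: the 5×5 matrix C matches after relabeling.

λ_j+ρ reflected into Ā_23 (⟨·,θ^∨⟩≤23); 5-tuples as given:

    λ_1 → (16, 1, 2, 1, 1)
    λ_2 → (16, 1, 2, 1, 1)
    λ_3 → (10, 5, 2, 0, 3)
    λ_4 → (16, 1, 2, 1, 1)
    λ_5 → (4, 5, 9, 1, 1)
    λ_6 → (16, 1, 2, 1, 1)
    λ_7 → (4, 5, 9, 1, 1)
    λ_8 → (16, 1, 2, 1, 1)
    λ_9 → (4, 5, 9, 1, 1)
    λ_10 → (10, 5, 2, 0, 3)
    λ_11 → (4, 5, 9, 1, 1)
    λ_12 → (4, 5, 9, 1, 1)
    λ_13 → (12, 1, 5, 0, 4)
    λ_14 → (10, 5, 2, 0, 3)

Partition of {1..14} into 4 W_23-dot-orbits:

[[1, 2, 4, 6, 8], [3, 10, 14], [5, 7, 9, 11, 12], [13]]


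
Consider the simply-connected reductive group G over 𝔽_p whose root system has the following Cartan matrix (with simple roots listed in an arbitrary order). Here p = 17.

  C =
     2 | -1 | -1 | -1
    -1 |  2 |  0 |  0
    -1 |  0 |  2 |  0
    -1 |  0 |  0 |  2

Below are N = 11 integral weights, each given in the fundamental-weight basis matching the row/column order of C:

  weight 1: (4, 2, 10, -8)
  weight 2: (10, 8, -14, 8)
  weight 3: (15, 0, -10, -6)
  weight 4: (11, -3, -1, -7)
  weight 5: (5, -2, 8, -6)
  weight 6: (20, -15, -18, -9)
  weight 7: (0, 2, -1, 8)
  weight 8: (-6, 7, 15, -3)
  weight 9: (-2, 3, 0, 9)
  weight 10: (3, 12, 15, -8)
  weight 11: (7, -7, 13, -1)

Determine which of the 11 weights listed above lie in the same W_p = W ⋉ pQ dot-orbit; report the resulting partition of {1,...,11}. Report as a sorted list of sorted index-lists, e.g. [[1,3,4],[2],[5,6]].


Cartan matrix: type D_4 (|W|=192); un-permuting the 4 rows.

λ_j+ρ reflected into Ā_17 (⟨·,θ^∨⟩≤17); 4-tuples as given:

  1: (0, 1, 9, 5);  2: (4, 3, 1, 3);  3: (0, 1, 9, 5);  4: (4, 2, 0, 6);  5: (0, 1, 9, 5);  6: (1, 3, 0, 9);  7: (1, 3, 0, 9);  8: (0, 1, 9, 5);  9: (1, 3, 0, 9);  10: (1, 3, 0, 9);  11: (0, 1, 9, 5)

These 11 weights hit 4 W_17-dot-orbits; sizes (5, 1, 1, 4):

[[1, 3, 5, 8, 11], [2], [4], [6, 7, 9, 10]]


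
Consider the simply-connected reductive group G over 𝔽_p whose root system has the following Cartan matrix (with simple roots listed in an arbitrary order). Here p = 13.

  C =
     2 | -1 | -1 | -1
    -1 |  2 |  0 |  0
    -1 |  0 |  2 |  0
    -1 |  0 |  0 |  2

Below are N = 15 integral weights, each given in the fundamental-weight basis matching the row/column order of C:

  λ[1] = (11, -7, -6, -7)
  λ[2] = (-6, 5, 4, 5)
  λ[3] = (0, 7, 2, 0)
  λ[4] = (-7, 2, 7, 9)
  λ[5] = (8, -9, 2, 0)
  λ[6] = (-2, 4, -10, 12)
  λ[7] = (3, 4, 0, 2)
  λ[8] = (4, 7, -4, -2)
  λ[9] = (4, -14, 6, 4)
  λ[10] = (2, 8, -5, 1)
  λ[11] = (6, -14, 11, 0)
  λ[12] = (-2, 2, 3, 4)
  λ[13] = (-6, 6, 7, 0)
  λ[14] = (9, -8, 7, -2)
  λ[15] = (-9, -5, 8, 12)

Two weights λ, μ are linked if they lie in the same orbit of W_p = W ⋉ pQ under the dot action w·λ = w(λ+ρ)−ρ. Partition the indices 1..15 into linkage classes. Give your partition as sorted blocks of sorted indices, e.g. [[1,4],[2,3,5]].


Dynkin diagram of C (from the 6 off-diagonal −1 entries): D_4.

λ_j+ρ reflected into Ā_13 (⟨·,θ^∨⟩≤13); 4-tuples as given:

  λ_1 → (5, 1, 0, 1)
  λ_2 → (5, 1, 0, 1)
  λ_3 → (0, 8, 3, 1)
  λ_4 → (1, 3, 2, 4)
  λ_5 → (0, 8, 3, 1)
  λ_6 → (0, 5, 1, 3)
  λ_7 → (0, 5, 1, 3)
  λ_8 → (0, 8, 3, 1)
  λ_9 → (0, 5, 1, 3)
  λ_10 → (0, 8, 3, 1)
  λ_11 → (5, 1, 0, 1)
  λ_12 → (1, 2, 3, 4)
  λ_13 → (1, 2, 3, 4)
  λ_14 → (1, 2, 3, 4)
  λ_15 → (0, 8, 3, 1)

Partition of {1..15} into 5 W_13-dot-orbits:

[[1, 2, 11], [3, 5, 8, 10, 15], [4], [6, 7, 9], [12, 13, 14]]


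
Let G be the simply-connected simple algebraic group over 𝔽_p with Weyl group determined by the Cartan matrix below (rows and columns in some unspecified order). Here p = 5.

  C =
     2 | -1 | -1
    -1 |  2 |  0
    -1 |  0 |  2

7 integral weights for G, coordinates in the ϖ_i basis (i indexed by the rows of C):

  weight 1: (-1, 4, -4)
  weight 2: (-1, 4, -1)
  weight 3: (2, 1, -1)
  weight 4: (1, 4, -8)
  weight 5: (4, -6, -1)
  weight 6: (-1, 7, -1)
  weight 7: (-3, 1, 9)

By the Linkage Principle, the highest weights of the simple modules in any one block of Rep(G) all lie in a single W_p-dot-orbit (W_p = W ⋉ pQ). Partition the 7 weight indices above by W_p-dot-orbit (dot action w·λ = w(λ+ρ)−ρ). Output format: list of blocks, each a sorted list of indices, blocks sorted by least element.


Type A_3, rank 3, |W|=24; reorder rows/cols to standard.

Ā_5 reps of the 7 weights (A_3, coords as presented):

  1: (3, 2, 0);  2: (0, 5, 0);  3: (3, 2, 0);  4: (3, 2, 0);  5: (0, 5, 0);  6: (3, 2, 0);  7: (3, 2, 0)

Partition of {1..7} into 2 W_5-dot-orbits:

[[1, 3, 4, 6, 7], [2, 5]]


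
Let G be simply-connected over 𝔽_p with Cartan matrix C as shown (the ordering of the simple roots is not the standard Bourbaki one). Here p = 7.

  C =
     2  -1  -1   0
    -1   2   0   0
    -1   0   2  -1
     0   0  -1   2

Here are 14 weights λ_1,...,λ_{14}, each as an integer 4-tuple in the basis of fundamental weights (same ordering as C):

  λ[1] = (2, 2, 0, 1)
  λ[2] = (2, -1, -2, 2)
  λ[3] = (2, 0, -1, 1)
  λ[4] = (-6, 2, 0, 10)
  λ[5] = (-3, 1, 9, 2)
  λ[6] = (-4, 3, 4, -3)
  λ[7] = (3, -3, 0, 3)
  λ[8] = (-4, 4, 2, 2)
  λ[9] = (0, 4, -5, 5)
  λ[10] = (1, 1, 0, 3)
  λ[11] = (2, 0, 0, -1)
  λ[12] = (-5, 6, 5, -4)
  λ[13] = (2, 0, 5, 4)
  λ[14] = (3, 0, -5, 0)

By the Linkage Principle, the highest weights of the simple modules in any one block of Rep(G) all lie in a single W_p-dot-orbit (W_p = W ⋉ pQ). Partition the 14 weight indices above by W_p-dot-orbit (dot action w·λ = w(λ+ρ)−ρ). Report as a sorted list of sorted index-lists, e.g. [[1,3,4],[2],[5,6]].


A_4 Cartan matrix, 4 simple roots permuted; ρ=(1,1,1,1).

Folding the 14 weights λ_j+ρ into Ā_7 (reps in the given 4-coord order):

  λ_1 → (3, 1, 1, 0) · λ_2 → (2, 0, 1, 2) · λ_3 → (3, 1, 0, 2) · λ_4 → (3, 1, 0, 2) · λ_5 → (3, 1, 1, 0) · λ_6 → (3, 1, 0, 2) · λ_7 → (2, 0, 1, 2) · λ_8 → (3, 1, 0, 2) · λ_9 → (3, 1, 1, 1) · λ_10 → (2, 0, 1, 2) · λ_11 → (3, 1, 1, 0) · λ_12 → (3, 1, 1, 0) · λ_13 → (3, 1, 1, 0) · λ_14 → (0, 1, 1, 3)

Grouping the 14 weights by Ā_7-representative: 5 linkage classes.

[[1, 5, 11, 12, 13], [2, 7, 10], [3, 4, 6, 8], [9], [14]]


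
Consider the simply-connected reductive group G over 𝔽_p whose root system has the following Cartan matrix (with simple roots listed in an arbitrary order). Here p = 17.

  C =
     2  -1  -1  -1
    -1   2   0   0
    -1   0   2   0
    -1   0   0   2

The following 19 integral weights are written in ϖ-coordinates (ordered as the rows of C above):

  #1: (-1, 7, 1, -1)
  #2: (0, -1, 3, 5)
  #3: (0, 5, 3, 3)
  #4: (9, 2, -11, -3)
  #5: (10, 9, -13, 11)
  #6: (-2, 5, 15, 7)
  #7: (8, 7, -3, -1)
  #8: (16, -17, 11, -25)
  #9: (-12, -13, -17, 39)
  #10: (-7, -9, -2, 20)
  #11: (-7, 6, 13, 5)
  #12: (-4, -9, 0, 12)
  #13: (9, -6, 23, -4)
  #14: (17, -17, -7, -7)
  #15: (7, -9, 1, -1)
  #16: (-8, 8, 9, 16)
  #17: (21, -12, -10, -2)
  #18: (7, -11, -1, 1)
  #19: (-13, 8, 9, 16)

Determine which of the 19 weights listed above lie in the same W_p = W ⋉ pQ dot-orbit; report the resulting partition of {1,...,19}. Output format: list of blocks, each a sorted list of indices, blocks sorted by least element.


Root system D_4: the 4×4 matrix C matches after relabeling.

W_17-reps of the 19 weights in Ā_17 (same 4-coord order as C):

  1: (0, 8, 2, 0);  2: (1, 0, 4, 6);  3: (1, 6, 4, 4);  4: (2, 1, 8, 0);  5: (1, 6, 4, 4);  6: (1, 6, 4, 4);  7: (0, 8, 2, 0);  8: (1, 0, 4, 6);  9: (1, 0, 4, 6);  10: (2, 1, 8, 0);  11: (2, 1, 8, 0);  12: (2, 1, 8, 0);  13: (0, 3, 2, 5);  14: (1, 6, 4, 4);  15: (0, 8, 2, 0);  16: (0, 3, 2, 5);  17: (1, 6, 4, 4);  18: (0, 8, 2, 0);  19: (0, 3, 2, 5)

Linkage partition of the 19 weights (5 classes, p=17):

[[1, 7, 15, 18], [2, 8, 9], [3, 5, 6, 14, 17], [4, 10, 11, 12], [13, 16, 19]]


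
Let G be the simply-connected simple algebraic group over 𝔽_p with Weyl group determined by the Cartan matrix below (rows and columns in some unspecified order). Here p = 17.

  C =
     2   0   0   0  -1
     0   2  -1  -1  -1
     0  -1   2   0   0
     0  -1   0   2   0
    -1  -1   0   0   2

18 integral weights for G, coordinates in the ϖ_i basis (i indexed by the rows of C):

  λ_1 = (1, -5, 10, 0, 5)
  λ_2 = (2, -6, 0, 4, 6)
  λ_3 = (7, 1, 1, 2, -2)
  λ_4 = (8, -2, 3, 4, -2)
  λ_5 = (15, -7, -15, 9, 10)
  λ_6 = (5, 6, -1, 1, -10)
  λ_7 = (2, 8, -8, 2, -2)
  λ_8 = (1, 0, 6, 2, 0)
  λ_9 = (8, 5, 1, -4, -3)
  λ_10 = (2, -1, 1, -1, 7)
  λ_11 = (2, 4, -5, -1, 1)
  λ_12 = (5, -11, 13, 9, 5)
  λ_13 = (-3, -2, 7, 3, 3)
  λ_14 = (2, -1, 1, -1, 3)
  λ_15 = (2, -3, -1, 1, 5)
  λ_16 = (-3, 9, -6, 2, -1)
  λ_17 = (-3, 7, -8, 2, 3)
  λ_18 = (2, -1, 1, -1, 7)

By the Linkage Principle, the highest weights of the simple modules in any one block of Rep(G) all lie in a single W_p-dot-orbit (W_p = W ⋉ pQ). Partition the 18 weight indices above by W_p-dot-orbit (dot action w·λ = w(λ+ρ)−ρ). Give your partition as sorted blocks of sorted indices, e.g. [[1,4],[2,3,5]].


D_5 Cartan matrix, 5 simple roots permuted; ρ=(1,1,1,1,1).

Folding the 18 weights λ_j+ρ into Ā_17 (reps in the given 5-coord order):

  1: (2, 1, 7, 3, 1);  2: (3, 1, 4, 0, 2);  3: (7, 1, 2, 3, 1);  4: (7, 1, 2, 3, 1);  5: (3, 1, 4, 0, 2);  6: (3, 0, 2, 0, 4);  7: (2, 1, 7, 3, 1);  8: (2, 1, 7, 3, 1);  9: (7, 1, 2, 3, 1);  10: (3, 0, 2, 0, 4);  11: (3, 1, 4, 0, 2);  12: (3, 1, 4, 0, 2);  13: (2, 1, 7, 3, 1);  14: (3, 0, 2, 0, 4);  15: (3, 0, 2, 0, 4);  16: (0, 3, 5, 3, 1);  17: (2, 1, 7, 3, 1);  18: (3, 0, 2, 0, 4)

Partition of {1..18} into 5 W_17-dot-orbits:

[[1, 7, 8, 13, 17], [2, 5, 11, 12], [3, 4, 9], [6, 10, 14, 15, 18], [16]]


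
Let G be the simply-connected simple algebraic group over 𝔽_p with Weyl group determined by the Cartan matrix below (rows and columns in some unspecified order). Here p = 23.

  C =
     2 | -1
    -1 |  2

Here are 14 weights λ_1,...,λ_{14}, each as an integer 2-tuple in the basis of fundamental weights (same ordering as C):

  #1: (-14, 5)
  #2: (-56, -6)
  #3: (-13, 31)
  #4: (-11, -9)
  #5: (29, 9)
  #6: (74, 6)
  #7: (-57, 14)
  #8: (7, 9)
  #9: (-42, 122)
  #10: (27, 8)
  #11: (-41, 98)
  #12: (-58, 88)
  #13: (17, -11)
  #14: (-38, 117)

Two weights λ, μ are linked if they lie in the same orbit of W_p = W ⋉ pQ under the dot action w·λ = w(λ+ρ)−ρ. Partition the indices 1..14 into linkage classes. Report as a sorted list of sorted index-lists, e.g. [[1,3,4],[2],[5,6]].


A_2 Cartan matrix, 2 simple roots permuted; ρ=(1,1).

Each λ_j+ρ reduced to Ā_23; 2-tuples below use C's row order:

  [1] (6, 7)
  [2] (9, 5)
  [3] (3, 11)
  [4] (8, 10)
  [5] (6, 7)
  [6] (6, 7)
  [7] (8, 10)
  [8] (8, 10)
  [9] (8, 10)
  [10] (9, 5)
  [11] (6, 7)
  [12] (3, 11)
  [13] (8, 10)
  [14] (3, 11)

Partition of {1..14} into 4 W_23-dot-orbits:

[[1, 5, 6, 11], [2, 10], [3, 12, 14], [4, 7, 8, 9, 13]]


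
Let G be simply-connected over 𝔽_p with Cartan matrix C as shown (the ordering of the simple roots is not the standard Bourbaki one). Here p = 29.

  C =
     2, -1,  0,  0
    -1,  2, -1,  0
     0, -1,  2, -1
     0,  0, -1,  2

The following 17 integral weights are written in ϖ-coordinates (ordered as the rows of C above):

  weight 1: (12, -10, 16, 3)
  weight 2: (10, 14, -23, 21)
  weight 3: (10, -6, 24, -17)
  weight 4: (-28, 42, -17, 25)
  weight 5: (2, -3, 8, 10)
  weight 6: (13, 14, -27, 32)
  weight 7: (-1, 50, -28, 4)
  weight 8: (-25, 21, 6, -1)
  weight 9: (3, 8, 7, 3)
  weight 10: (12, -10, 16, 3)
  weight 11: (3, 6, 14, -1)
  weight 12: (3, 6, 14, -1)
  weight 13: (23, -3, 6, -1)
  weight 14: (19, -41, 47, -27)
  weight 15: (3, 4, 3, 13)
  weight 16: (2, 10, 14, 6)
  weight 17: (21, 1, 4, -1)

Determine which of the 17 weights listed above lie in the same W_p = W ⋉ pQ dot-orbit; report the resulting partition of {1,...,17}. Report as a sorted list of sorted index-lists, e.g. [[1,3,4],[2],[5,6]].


C ↔ A_4 under row/col permutation; |W(A_4)| = 120.

Alcove-folded reps (p=29, 17 weights, presented ϖ-order):

  λ_1+ρ ↦ (4, 9, 8, 4) · λ_2+ρ ↦ (4, 7, 15, 0) · λ_3+ρ ↦ (4, 5, 4, 14) · λ_4+ρ ↦ (3, 0, 2, 14) · λ_5+ρ ↦ (1, 2, 7, 11) · λ_6+ρ ↦ (4, 7, 15, 0) · λ_7+ρ ↦ (22, 2, 5, 0) · λ_8+ρ ↦ (22, 2, 5, 0) · λ_9+ρ ↦ (4, 9, 8, 4) · λ_10+ρ ↦ (4, 9, 8, 4) · λ_11+ρ ↦ (4, 7, 15, 0) · λ_12+ρ ↦ (4, 7, 15, 0) · λ_13+ρ ↦ (22, 2, 5, 0) · λ_14+ρ ↦ (1, 2, 7, 11) · λ_15+ρ ↦ (4, 5, 4, 14) · λ_16+ρ ↦ (4, 7, 15, 0) · λ_17+ρ ↦ (22, 2, 5, 0)

The 17 indices split into 6 linkage classes (same alcove rep ⇔ same W_29-dot-orbit):

[[1, 9, 10], [2, 6, 11, 12, 16], [3, 15], [4], [5, 14], [7, 8, 13, 17]]


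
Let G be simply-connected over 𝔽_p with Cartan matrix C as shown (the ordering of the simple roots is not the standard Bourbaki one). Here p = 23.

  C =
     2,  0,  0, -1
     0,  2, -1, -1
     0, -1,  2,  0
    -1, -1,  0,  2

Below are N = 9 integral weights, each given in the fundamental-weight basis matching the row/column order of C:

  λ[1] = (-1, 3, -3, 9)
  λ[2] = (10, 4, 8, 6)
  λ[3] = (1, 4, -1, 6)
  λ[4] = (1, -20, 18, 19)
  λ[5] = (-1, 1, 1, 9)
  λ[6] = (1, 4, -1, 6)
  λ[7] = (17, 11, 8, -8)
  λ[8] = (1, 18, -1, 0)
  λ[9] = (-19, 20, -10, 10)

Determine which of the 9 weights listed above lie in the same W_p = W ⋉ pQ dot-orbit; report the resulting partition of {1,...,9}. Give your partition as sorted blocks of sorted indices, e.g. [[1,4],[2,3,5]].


C ↔ A_4 under row/col permutation; |W(A_4)| = 120.

Folding the 9 weights λ_j+ρ into Ā_23 (reps in the given 4-coord order):

  λ_1 → (0, 2, 2, 10)
  λ_2 → (2, 5, 0, 7)
  λ_3 → (2, 5, 0, 7)
  λ_4 → (2, 19, 0, 1)
  λ_5 → (0, 2, 2, 10)
  λ_6 → (2, 5, 0, 7)
  λ_7 → (2, 5, 0, 7)
  λ_8 → (2, 19, 0, 1)
  λ_9 → (2, 5, 0, 7)

3 distinct reps among the 9 weights ⇒ 3 W_23-linkage classes:

[[1, 5], [2, 3, 6, 7, 9], [4, 8]]


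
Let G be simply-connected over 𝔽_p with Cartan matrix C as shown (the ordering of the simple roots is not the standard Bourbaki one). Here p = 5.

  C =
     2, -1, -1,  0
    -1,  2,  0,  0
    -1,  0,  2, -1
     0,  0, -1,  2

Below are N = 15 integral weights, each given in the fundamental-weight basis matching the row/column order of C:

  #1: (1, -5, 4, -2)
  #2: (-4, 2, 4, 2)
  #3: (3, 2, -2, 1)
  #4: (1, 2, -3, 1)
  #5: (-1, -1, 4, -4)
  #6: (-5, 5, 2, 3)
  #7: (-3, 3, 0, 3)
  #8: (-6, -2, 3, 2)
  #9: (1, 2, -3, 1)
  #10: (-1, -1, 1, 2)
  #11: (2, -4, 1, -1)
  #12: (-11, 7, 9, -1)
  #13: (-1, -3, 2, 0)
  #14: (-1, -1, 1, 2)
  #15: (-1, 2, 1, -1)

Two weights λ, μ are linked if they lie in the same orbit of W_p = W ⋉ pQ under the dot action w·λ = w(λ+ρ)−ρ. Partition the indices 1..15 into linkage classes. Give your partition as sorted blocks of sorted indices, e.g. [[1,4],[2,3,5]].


Type A_4, rank 4, |W|=120; reorder rows/cols to standard.

λ_j+ρ reflected into Ā_5 (⟨·,θ^∨⟩≤5); 4-tuples as given:

  [1] (2, 0, 1, 1)
  [2] (0, 3, 2, 0)
  [3] (2, 0, 1, 1)
  [4] (0, 3, 2, 0)
  [5] (0, 0, 2, 3)
  [6] (1, 2, 0, 1)
  [7] (1, 0, 1, 1)
  [8] (1, 2, 0, 1)
  [9] (0, 3, 2, 0)
  [10] (0, 0, 2, 3)
  [11] (0, 3, 2, 0)
  [12] (0, 0, 2, 3)
  [13] (2, 0, 1, 1)
  [14] (0, 0, 2, 3)
  [15] (0, 3, 2, 0)

These 15 weights hit 5 W_5-dot-orbits; sizes (3, 5, 4, 2, 1):

[[1, 3, 13], [2, 4, 9, 11, 15], [5, 10, 12, 14], [6, 8], [7]]


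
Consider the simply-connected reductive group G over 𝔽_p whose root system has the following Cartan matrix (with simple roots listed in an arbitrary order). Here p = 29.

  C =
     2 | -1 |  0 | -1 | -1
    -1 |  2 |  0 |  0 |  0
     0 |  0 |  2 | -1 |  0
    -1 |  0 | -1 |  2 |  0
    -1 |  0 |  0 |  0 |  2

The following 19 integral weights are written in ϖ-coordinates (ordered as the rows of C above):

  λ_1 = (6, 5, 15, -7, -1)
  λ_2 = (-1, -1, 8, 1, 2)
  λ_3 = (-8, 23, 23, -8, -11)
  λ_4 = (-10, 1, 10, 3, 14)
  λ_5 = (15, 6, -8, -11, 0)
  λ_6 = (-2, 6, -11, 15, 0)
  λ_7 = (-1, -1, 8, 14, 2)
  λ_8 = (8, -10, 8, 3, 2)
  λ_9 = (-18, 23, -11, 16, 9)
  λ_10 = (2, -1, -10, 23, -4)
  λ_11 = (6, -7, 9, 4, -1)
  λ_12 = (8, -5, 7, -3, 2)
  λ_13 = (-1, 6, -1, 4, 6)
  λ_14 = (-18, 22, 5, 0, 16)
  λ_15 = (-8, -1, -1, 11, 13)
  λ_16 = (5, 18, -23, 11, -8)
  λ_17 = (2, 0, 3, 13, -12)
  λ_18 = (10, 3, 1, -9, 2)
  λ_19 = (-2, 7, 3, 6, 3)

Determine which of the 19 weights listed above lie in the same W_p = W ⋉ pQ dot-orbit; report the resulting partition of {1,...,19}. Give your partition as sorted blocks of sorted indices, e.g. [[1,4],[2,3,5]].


Root system D_5: the 5×5 matrix C matches after relabeling.

λ_j+ρ reflected into Ā_29 (⟨·,θ^∨⟩≤29); 5-tuples as given:

    λ_1+ρ ↦ (1, 6, 10, 5, 0)
    λ_2+ρ ↦ (0, 0, 9, 2, 3)
    λ_3+ρ ↦ (0, 7, 0, 5, 7)
    λ_4+ρ ↦ (3, 4, 6, 2, 3)
    λ_5+ρ ↦ (1, 6, 10, 5, 0)
    λ_6+ρ ↦ (1, 6, 10, 5, 0)
    λ_7+ρ ↦ (0, 0, 9, 2, 3)
    λ_8+ρ ↦ (0, 9, 9, 4, 3)
    λ_9+ρ ↦ (0, 7, 0, 5, 7)
    λ_10+ρ ↦ (0, 0, 9, 2, 3)
    λ_11+ρ ↦ (1, 6, 10, 5, 0)
    λ_12+ρ ↦ (3, 4, 6, 2, 3)
    λ_13+ρ ↦ (0, 7, 0, 5, 7)
    λ_14+ρ ↦ (1, 6, 10, 5, 0)
    λ_15+ρ ↦ (0, 7, 0, 5, 7)
    λ_16+ρ ↦ (1, 7, 4, 6, 3)
    λ_17+ρ ↦ (1, 7, 4, 6, 3)
    λ_18+ρ ↦ (3, 4, 6, 2, 3)
    λ_19+ρ ↦ (1, 7, 4, 6, 3)

These 19 weights hit 6 W_29-dot-orbits; sizes (5, 3, 4, 3, 1, 3):

[[1, 5, 6, 11, 14], [2, 7, 10], [3, 9, 13, 15], [4, 12, 18], [8], [16, 17, 19]]


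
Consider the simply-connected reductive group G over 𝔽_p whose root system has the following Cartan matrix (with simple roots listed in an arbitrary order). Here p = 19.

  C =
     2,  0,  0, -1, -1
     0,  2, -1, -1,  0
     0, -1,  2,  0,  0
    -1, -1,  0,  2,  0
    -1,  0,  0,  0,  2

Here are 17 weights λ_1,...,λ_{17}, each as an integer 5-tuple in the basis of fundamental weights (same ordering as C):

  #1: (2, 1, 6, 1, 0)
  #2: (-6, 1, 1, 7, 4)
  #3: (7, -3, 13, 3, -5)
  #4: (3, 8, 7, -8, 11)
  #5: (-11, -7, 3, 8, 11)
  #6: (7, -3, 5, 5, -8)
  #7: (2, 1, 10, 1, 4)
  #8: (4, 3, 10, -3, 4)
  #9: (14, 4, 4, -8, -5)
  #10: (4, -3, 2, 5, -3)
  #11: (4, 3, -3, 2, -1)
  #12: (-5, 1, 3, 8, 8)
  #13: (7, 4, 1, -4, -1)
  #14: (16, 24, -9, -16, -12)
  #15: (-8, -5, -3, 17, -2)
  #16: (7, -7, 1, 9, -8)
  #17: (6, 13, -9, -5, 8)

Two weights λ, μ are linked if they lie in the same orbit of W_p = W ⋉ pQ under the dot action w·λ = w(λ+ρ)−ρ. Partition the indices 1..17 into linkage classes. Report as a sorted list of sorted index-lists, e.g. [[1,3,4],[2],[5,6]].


Type A_5, rank 5, |W|=720; reorder rows/cols to standard.

Ā_19 reps of the 17 weights (A_5, coords as presented):

    [1] (3, 2, 7, 2, 1)
    [2] (5, 2, 2, 3, 0)
    [3] (3, 2, 7, 2, 1)
    [4] (3, 2, 1, 4, 2)
    [5] (3, 2, 1, 4, 2)
    [6] (1, 2, 4, 4, 7)
    [7] (3, 2, 7, 2, 1)
    [8] (3, 2, 7, 2, 1)
    [9] (4, 2, 3, 5, 4)
    [10] (3, 2, 1, 4, 2)
    [11] (5, 2, 2, 3, 0)
    [12] (4, 2, 3, 5, 4)
    [13] (5, 2, 2, 3, 0)
    [14] (3, 2, 0, 6, 6)
    [15] (1, 2, 4, 4, 7)
    [16] (1, 2, 4, 4, 7)
    [17] (3, 2, 1, 4, 2)

Linkage partition of the 17 weights (6 classes, p=19):

[[1, 3, 7, 8], [2, 11, 13], [4, 5, 10, 17], [6, 15, 16], [9, 12], [14]]


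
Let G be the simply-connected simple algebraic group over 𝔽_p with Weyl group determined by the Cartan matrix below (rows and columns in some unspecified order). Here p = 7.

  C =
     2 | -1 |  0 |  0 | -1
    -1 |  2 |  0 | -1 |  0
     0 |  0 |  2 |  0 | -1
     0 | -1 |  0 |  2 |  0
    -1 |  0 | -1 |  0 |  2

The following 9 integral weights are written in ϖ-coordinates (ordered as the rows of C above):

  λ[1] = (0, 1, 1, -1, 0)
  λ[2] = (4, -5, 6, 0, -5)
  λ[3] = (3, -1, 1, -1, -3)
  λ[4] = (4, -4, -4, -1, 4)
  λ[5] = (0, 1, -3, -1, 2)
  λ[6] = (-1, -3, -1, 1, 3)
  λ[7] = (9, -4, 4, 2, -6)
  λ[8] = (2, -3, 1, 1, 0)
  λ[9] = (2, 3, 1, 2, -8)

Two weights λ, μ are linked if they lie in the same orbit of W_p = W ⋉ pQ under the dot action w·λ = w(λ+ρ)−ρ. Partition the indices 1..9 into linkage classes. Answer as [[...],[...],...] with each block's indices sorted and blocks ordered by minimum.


Dynkin diagram of C (from the 8 off-diagonal −1 entries): A_5.

Each λ_j+ρ reduced to Ā_7; 5-tuples below use C's row order:

  1: (1, 2, 2, 0, 1) · 2: (1, 2, 2, 0, 1) · 3: (2, 0, 0, 0, 2) · 4: (2, 0, 0, 0, 2) · 5: (1, 2, 2, 0, 1) · 6: (2, 0, 0, 0, 2) · 7: (2, 0, 0, 0, 2) · 8: (1, 2, 2, 0, 1) · 9: (2, 0, 0, 0, 2)

Grouping the 9 weights by Ā_7-representative: 2 linkage classes.

[[1, 2, 5, 8], [3, 4, 6, 7, 9]]


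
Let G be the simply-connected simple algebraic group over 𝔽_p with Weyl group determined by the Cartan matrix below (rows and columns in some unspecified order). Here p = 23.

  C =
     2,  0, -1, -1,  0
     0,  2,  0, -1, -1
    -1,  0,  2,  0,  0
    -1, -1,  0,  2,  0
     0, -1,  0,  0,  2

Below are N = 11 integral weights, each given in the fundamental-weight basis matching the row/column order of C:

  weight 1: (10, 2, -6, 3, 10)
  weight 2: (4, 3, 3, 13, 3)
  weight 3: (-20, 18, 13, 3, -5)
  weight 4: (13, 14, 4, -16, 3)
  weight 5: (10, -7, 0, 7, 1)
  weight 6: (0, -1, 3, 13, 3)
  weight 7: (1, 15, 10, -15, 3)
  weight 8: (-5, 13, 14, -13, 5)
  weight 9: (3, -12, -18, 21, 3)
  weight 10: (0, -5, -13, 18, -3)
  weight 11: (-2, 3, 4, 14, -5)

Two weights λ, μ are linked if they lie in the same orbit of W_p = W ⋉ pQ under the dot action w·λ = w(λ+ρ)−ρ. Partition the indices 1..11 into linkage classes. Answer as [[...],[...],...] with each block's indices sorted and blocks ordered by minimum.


A_5 Cartan matrix, 5 simple roots permuted; ρ=(1,1,1,1,1).

λ_j+ρ reflected into Ā_23 (⟨·,θ^∨⟩≤23); 5-tuples as given:

    1: (5, 3, 1, 4, 5)
    2: (1, 0, 4, 14, 4)
    3: (1, 0, 4, 14, 4)
    4: (1, 0, 4, 14, 4)
    5: (11, 2, 1, 2, 4)
    6: (1, 0, 4, 14, 4)
    7: (11, 2, 1, 2, 4)
    8: (11, 2, 1, 2, 4)
    9: (11, 2, 1, 2, 4)
    10: (11, 2, 1, 2, 4)
    11: (1, 0, 4, 14, 4)

Partition of {1..11} into 3 W_23-dot-orbits:

[[1], [2, 3, 4, 6, 11], [5, 7, 8, 9, 10]]


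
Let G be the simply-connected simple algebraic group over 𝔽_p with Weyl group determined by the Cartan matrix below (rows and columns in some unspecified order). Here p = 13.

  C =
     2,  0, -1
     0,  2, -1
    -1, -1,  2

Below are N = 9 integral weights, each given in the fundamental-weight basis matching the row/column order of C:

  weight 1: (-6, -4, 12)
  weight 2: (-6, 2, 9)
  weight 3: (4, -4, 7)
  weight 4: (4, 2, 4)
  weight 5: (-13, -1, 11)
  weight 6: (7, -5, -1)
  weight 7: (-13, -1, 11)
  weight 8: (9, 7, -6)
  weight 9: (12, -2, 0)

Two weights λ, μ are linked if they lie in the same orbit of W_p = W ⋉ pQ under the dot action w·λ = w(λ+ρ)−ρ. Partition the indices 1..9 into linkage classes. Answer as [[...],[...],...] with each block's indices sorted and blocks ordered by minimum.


Dynkin diagram of C (from the 4 off-diagonal −1 entries): A_3.

λ_j+ρ reflected into Ā_13 (⟨·,θ^∨⟩≤13); 3-tuples as given:

    λ_1 → (5, 3, 5)
    λ_2 → (5, 3, 5)
    λ_3 → (5, 3, 5)
    λ_4 → (5, 3, 5)
    λ_5 → (12, 0, 0)
    λ_6 → (4, 0, 4)
    λ_7 → (12, 0, 0)
    λ_8 → (5, 3, 5)
    λ_9 → (12, 0, 0)

These 9 weights hit 3 W_13-dot-orbits; sizes (5, 3, 1):

[[1, 2, 3, 4, 8], [5, 7, 9], [6]]


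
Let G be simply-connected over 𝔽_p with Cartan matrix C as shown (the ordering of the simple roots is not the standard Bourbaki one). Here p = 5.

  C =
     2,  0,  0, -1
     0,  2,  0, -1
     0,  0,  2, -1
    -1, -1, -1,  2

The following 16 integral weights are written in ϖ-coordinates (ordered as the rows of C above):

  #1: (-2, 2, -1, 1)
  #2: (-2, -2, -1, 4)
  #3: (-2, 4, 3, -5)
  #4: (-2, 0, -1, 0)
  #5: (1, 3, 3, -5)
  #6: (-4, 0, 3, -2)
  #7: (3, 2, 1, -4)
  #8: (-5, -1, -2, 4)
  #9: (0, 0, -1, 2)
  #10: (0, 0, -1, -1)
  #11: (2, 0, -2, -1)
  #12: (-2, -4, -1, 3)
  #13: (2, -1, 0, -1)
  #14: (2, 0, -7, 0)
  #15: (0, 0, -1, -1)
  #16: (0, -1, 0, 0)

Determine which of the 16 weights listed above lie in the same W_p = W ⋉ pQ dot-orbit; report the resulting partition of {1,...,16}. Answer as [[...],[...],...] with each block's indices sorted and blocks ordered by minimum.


Type D_4, rank 4, |W|=192; reorder rows/cols to standard.

Alcove-folded reps (p=5, 16 weights, presented ϖ-order):

  λ_1 → (1, 3, 0, 0)
  λ_2 → (1, 1, 0, 0)
  λ_3 → (4, 0, 1, 0)
  λ_4 → (1, 1, 0, 0)
  λ_5 → (2, 0, 0, 1)
  λ_6 → (1, 3, 0, 0)
  λ_7 → (1, 0, 1, 1)
  λ_8 → (4, 0, 1, 0)
  λ_9 → (1, 1, 0, 0)
  λ_10 → (1, 1, 0, 0)
  λ_11 → (2, 0, 0, 1)
  λ_12 → (1, 3, 0, 0)
  λ_13 → (3, 0, 1, 0)
  λ_14 → (1, 3, 0, 0)
  λ_15 → (1, 1, 0, 0)
  λ_16 → (1, 0, 1, 1)

Grouping the 16 weights by Ā_5-representative: 6 linkage classes.

[[1, 6, 12, 14], [2, 4, 9, 10, 15], [3, 8], [5, 11], [7, 16], [13]]


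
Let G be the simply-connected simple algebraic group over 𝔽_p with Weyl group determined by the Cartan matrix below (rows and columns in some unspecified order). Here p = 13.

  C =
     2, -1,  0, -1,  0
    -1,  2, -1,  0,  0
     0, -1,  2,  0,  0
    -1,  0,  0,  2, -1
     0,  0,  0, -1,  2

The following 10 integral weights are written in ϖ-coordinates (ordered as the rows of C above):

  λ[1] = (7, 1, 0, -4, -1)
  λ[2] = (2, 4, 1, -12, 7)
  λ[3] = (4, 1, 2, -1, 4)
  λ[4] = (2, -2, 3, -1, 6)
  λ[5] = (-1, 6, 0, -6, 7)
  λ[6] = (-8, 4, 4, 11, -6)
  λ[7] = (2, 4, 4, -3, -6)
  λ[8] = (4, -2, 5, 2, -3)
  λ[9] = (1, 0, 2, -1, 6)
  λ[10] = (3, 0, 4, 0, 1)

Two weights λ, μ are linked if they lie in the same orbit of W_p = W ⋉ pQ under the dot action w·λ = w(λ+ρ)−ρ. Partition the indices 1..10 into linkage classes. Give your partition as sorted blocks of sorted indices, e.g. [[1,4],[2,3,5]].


Dynkin diagram of C (from the 8 off-diagonal −1 entries): A_5.

Ā_13 reps of the 10 weights (A_5, coords as presented):

    λ_1+ρ ↦ (5, 2, 1, 0, 3)
    λ_2+ρ ↦ (5, 2, 1, 0, 3)
    λ_3+ρ ↦ (5, 2, 1, 0, 3)
    λ_4+ρ ↦ (2, 1, 3, 0, 7)
    λ_5+ρ ↦ (5, 2, 1, 0, 3)
    λ_6+ρ ↦ (5, 2, 1, 0, 3)
    λ_7+ρ ↦ (4, 1, 5, 1, 2)
    λ_8+ρ ↦ (4, 1, 5, 1, 2)
    λ_9+ρ ↦ (2, 1, 3, 0, 7)
    λ_10+ρ ↦ (4, 1, 5, 1, 2)

Partition of {1..10} into 3 W_13-dot-orbits:

[[1, 2, 3, 5, 6], [4, 9], [7, 8, 10]]


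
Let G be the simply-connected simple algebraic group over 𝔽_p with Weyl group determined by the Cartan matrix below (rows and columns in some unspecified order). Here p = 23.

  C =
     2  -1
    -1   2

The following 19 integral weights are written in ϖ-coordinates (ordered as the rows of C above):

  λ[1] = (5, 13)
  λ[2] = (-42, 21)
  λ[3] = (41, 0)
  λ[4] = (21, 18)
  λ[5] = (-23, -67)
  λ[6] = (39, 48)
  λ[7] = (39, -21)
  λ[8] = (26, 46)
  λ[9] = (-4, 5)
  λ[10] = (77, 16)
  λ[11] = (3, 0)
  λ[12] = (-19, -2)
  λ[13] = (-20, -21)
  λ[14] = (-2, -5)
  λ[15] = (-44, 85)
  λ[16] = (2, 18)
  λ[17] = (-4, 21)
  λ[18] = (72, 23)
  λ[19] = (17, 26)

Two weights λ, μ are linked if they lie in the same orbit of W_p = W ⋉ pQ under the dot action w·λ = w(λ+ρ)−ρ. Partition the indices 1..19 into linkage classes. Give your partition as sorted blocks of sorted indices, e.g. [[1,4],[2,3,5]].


Cartan matrix: type A_2 (|W|=6); un-permuting the 2 rows.

Each λ_j+ρ reduced to Ā_23; 2-tuples below use C's row order:

    λ_1 → (6, 14)
    λ_2 → (4, 1)
    λ_3 → (3, 19)
    λ_4 → (4, 1)
    λ_5 → (3, 19)
    λ_6 → (3, 3)
    λ_7 → (3, 3)
    λ_8 → (1, 18)
    λ_9 → (3, 3)
    λ_10 → (6, 14)
    λ_11 → (4, 1)
    λ_12 → (1, 18)
    λ_13 → (4, 3)
    λ_14 → (4, 1)
    λ_15 → (3, 3)
    λ_16 → (3, 19)
    λ_17 → (3, 19)
    λ_18 → (1, 18)
    λ_19 → (4, 1)

Grouping the 19 weights by Ā_23-representative: 6 linkage classes.

[[1, 10], [2, 4, 11, 14, 19], [3, 5, 16, 17], [6, 7, 9, 15], [8, 12, 18], [13]]
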